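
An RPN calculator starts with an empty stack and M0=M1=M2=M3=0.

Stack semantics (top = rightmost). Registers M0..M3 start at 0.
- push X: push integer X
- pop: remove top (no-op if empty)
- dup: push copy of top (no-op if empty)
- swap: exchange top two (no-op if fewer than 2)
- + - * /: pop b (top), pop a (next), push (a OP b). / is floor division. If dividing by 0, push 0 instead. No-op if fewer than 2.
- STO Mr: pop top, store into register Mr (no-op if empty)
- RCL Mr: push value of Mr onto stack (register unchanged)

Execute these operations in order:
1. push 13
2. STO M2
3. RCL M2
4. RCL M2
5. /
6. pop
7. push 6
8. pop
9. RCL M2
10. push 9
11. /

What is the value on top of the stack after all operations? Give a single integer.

After op 1 (push 13): stack=[13] mem=[0,0,0,0]
After op 2 (STO M2): stack=[empty] mem=[0,0,13,0]
After op 3 (RCL M2): stack=[13] mem=[0,0,13,0]
After op 4 (RCL M2): stack=[13,13] mem=[0,0,13,0]
After op 5 (/): stack=[1] mem=[0,0,13,0]
After op 6 (pop): stack=[empty] mem=[0,0,13,0]
After op 7 (push 6): stack=[6] mem=[0,0,13,0]
After op 8 (pop): stack=[empty] mem=[0,0,13,0]
After op 9 (RCL M2): stack=[13] mem=[0,0,13,0]
After op 10 (push 9): stack=[13,9] mem=[0,0,13,0]
After op 11 (/): stack=[1] mem=[0,0,13,0]

Answer: 1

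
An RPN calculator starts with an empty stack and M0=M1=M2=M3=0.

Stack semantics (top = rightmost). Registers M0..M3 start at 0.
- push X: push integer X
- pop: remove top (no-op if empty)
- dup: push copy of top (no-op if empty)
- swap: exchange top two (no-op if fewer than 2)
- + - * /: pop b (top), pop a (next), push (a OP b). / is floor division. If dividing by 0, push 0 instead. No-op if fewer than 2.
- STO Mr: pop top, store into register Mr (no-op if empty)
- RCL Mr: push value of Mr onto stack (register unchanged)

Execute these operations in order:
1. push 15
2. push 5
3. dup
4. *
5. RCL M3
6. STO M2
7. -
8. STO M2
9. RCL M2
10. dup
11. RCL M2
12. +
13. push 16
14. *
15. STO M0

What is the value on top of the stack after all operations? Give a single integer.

Answer: -10

Derivation:
After op 1 (push 15): stack=[15] mem=[0,0,0,0]
After op 2 (push 5): stack=[15,5] mem=[0,0,0,0]
After op 3 (dup): stack=[15,5,5] mem=[0,0,0,0]
After op 4 (*): stack=[15,25] mem=[0,0,0,0]
After op 5 (RCL M3): stack=[15,25,0] mem=[0,0,0,0]
After op 6 (STO M2): stack=[15,25] mem=[0,0,0,0]
After op 7 (-): stack=[-10] mem=[0,0,0,0]
After op 8 (STO M2): stack=[empty] mem=[0,0,-10,0]
After op 9 (RCL M2): stack=[-10] mem=[0,0,-10,0]
After op 10 (dup): stack=[-10,-10] mem=[0,0,-10,0]
After op 11 (RCL M2): stack=[-10,-10,-10] mem=[0,0,-10,0]
After op 12 (+): stack=[-10,-20] mem=[0,0,-10,0]
After op 13 (push 16): stack=[-10,-20,16] mem=[0,0,-10,0]
After op 14 (*): stack=[-10,-320] mem=[0,0,-10,0]
After op 15 (STO M0): stack=[-10] mem=[-320,0,-10,0]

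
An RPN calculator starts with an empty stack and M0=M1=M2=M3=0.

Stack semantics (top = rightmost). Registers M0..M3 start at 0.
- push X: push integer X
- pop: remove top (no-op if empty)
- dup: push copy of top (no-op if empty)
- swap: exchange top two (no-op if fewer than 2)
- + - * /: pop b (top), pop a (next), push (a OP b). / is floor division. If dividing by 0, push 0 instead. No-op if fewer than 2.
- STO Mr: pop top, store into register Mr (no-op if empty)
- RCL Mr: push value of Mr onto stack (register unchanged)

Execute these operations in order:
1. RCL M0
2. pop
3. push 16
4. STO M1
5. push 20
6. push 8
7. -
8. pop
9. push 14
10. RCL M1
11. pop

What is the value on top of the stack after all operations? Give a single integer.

After op 1 (RCL M0): stack=[0] mem=[0,0,0,0]
After op 2 (pop): stack=[empty] mem=[0,0,0,0]
After op 3 (push 16): stack=[16] mem=[0,0,0,0]
After op 4 (STO M1): stack=[empty] mem=[0,16,0,0]
After op 5 (push 20): stack=[20] mem=[0,16,0,0]
After op 6 (push 8): stack=[20,8] mem=[0,16,0,0]
After op 7 (-): stack=[12] mem=[0,16,0,0]
After op 8 (pop): stack=[empty] mem=[0,16,0,0]
After op 9 (push 14): stack=[14] mem=[0,16,0,0]
After op 10 (RCL M1): stack=[14,16] mem=[0,16,0,0]
After op 11 (pop): stack=[14] mem=[0,16,0,0]

Answer: 14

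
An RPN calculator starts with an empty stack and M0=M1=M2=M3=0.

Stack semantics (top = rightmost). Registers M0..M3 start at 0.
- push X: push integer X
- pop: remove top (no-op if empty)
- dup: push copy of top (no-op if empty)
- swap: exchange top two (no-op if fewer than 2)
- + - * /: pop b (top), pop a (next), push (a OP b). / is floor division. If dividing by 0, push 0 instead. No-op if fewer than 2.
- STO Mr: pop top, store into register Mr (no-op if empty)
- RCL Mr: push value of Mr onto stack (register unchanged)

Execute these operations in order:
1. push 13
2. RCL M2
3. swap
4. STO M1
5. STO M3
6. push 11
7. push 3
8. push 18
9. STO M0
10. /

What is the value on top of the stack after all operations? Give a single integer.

Answer: 3

Derivation:
After op 1 (push 13): stack=[13] mem=[0,0,0,0]
After op 2 (RCL M2): stack=[13,0] mem=[0,0,0,0]
After op 3 (swap): stack=[0,13] mem=[0,0,0,0]
After op 4 (STO M1): stack=[0] mem=[0,13,0,0]
After op 5 (STO M3): stack=[empty] mem=[0,13,0,0]
After op 6 (push 11): stack=[11] mem=[0,13,0,0]
After op 7 (push 3): stack=[11,3] mem=[0,13,0,0]
After op 8 (push 18): stack=[11,3,18] mem=[0,13,0,0]
After op 9 (STO M0): stack=[11,3] mem=[18,13,0,0]
After op 10 (/): stack=[3] mem=[18,13,0,0]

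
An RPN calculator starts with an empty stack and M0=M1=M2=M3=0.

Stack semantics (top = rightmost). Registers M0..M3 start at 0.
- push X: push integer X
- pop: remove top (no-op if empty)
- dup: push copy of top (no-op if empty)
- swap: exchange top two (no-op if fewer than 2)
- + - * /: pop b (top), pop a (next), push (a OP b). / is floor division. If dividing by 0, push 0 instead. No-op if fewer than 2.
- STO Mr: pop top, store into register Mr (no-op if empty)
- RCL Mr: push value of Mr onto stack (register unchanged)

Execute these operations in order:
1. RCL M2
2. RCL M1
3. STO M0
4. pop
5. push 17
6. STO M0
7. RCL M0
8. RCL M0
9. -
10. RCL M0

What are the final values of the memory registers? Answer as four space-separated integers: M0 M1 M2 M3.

After op 1 (RCL M2): stack=[0] mem=[0,0,0,0]
After op 2 (RCL M1): stack=[0,0] mem=[0,0,0,0]
After op 3 (STO M0): stack=[0] mem=[0,0,0,0]
After op 4 (pop): stack=[empty] mem=[0,0,0,0]
After op 5 (push 17): stack=[17] mem=[0,0,0,0]
After op 6 (STO M0): stack=[empty] mem=[17,0,0,0]
After op 7 (RCL M0): stack=[17] mem=[17,0,0,0]
After op 8 (RCL M0): stack=[17,17] mem=[17,0,0,0]
After op 9 (-): stack=[0] mem=[17,0,0,0]
After op 10 (RCL M0): stack=[0,17] mem=[17,0,0,0]

Answer: 17 0 0 0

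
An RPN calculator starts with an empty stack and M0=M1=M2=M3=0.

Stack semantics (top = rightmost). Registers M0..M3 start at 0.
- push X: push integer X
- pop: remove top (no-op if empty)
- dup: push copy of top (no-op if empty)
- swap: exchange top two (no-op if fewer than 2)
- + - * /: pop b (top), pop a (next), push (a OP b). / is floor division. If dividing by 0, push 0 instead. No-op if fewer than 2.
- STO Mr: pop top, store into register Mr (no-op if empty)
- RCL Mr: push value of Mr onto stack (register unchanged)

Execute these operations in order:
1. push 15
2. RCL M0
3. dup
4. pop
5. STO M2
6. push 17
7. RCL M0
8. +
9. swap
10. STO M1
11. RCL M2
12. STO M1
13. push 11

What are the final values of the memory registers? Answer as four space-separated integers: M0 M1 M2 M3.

After op 1 (push 15): stack=[15] mem=[0,0,0,0]
After op 2 (RCL M0): stack=[15,0] mem=[0,0,0,0]
After op 3 (dup): stack=[15,0,0] mem=[0,0,0,0]
After op 4 (pop): stack=[15,0] mem=[0,0,0,0]
After op 5 (STO M2): stack=[15] mem=[0,0,0,0]
After op 6 (push 17): stack=[15,17] mem=[0,0,0,0]
After op 7 (RCL M0): stack=[15,17,0] mem=[0,0,0,0]
After op 8 (+): stack=[15,17] mem=[0,0,0,0]
After op 9 (swap): stack=[17,15] mem=[0,0,0,0]
After op 10 (STO M1): stack=[17] mem=[0,15,0,0]
After op 11 (RCL M2): stack=[17,0] mem=[0,15,0,0]
After op 12 (STO M1): stack=[17] mem=[0,0,0,0]
After op 13 (push 11): stack=[17,11] mem=[0,0,0,0]

Answer: 0 0 0 0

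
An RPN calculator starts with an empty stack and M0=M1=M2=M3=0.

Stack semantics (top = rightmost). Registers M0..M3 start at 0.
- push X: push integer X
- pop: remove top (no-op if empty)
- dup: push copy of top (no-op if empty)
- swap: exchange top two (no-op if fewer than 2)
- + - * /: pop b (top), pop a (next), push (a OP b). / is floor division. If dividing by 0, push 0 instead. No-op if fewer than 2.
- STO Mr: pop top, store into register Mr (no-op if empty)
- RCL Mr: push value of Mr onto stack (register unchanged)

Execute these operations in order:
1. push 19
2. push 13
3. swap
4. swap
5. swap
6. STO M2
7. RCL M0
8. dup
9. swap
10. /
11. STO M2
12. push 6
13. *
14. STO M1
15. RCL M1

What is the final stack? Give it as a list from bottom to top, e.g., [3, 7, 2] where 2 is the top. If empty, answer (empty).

Answer: [78]

Derivation:
After op 1 (push 19): stack=[19] mem=[0,0,0,0]
After op 2 (push 13): stack=[19,13] mem=[0,0,0,0]
After op 3 (swap): stack=[13,19] mem=[0,0,0,0]
After op 4 (swap): stack=[19,13] mem=[0,0,0,0]
After op 5 (swap): stack=[13,19] mem=[0,0,0,0]
After op 6 (STO M2): stack=[13] mem=[0,0,19,0]
After op 7 (RCL M0): stack=[13,0] mem=[0,0,19,0]
After op 8 (dup): stack=[13,0,0] mem=[0,0,19,0]
After op 9 (swap): stack=[13,0,0] mem=[0,0,19,0]
After op 10 (/): stack=[13,0] mem=[0,0,19,0]
After op 11 (STO M2): stack=[13] mem=[0,0,0,0]
After op 12 (push 6): stack=[13,6] mem=[0,0,0,0]
After op 13 (*): stack=[78] mem=[0,0,0,0]
After op 14 (STO M1): stack=[empty] mem=[0,78,0,0]
After op 15 (RCL M1): stack=[78] mem=[0,78,0,0]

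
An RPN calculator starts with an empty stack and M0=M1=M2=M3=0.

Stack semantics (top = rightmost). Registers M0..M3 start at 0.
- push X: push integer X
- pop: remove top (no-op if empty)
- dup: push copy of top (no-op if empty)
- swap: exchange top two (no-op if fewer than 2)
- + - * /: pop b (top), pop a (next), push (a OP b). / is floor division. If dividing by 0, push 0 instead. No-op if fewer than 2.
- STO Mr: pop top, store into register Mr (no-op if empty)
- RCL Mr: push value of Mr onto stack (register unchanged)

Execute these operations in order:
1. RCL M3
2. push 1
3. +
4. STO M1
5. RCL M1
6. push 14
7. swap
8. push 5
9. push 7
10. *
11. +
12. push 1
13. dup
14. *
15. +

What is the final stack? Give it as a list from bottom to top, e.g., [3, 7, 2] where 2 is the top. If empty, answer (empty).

Answer: [14, 37]

Derivation:
After op 1 (RCL M3): stack=[0] mem=[0,0,0,0]
After op 2 (push 1): stack=[0,1] mem=[0,0,0,0]
After op 3 (+): stack=[1] mem=[0,0,0,0]
After op 4 (STO M1): stack=[empty] mem=[0,1,0,0]
After op 5 (RCL M1): stack=[1] mem=[0,1,0,0]
After op 6 (push 14): stack=[1,14] mem=[0,1,0,0]
After op 7 (swap): stack=[14,1] mem=[0,1,0,0]
After op 8 (push 5): stack=[14,1,5] mem=[0,1,0,0]
After op 9 (push 7): stack=[14,1,5,7] mem=[0,1,0,0]
After op 10 (*): stack=[14,1,35] mem=[0,1,0,0]
After op 11 (+): stack=[14,36] mem=[0,1,0,0]
After op 12 (push 1): stack=[14,36,1] mem=[0,1,0,0]
After op 13 (dup): stack=[14,36,1,1] mem=[0,1,0,0]
After op 14 (*): stack=[14,36,1] mem=[0,1,0,0]
After op 15 (+): stack=[14,37] mem=[0,1,0,0]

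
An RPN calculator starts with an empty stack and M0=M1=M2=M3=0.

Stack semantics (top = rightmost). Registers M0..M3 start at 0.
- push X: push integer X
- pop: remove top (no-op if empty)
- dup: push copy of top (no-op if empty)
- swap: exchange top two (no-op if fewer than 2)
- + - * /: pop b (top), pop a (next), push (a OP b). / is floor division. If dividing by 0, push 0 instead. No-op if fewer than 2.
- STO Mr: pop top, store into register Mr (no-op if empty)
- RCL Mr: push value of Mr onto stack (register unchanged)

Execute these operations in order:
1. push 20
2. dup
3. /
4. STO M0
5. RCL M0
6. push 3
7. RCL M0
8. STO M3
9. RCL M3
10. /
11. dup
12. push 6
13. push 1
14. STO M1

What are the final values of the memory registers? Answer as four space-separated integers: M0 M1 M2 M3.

Answer: 1 1 0 1

Derivation:
After op 1 (push 20): stack=[20] mem=[0,0,0,0]
After op 2 (dup): stack=[20,20] mem=[0,0,0,0]
After op 3 (/): stack=[1] mem=[0,0,0,0]
After op 4 (STO M0): stack=[empty] mem=[1,0,0,0]
After op 5 (RCL M0): stack=[1] mem=[1,0,0,0]
After op 6 (push 3): stack=[1,3] mem=[1,0,0,0]
After op 7 (RCL M0): stack=[1,3,1] mem=[1,0,0,0]
After op 8 (STO M3): stack=[1,3] mem=[1,0,0,1]
After op 9 (RCL M3): stack=[1,3,1] mem=[1,0,0,1]
After op 10 (/): stack=[1,3] mem=[1,0,0,1]
After op 11 (dup): stack=[1,3,3] mem=[1,0,0,1]
After op 12 (push 6): stack=[1,3,3,6] mem=[1,0,0,1]
After op 13 (push 1): stack=[1,3,3,6,1] mem=[1,0,0,1]
After op 14 (STO M1): stack=[1,3,3,6] mem=[1,1,0,1]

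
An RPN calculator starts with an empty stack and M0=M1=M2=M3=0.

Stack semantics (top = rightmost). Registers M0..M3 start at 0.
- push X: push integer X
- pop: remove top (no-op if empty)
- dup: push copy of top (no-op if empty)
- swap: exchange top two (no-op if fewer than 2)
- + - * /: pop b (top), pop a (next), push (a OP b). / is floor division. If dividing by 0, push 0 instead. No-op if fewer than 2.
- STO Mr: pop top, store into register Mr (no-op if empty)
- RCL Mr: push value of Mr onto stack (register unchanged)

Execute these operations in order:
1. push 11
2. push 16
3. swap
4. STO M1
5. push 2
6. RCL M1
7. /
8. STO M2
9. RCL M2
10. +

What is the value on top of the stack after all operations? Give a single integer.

Answer: 16

Derivation:
After op 1 (push 11): stack=[11] mem=[0,0,0,0]
After op 2 (push 16): stack=[11,16] mem=[0,0,0,0]
After op 3 (swap): stack=[16,11] mem=[0,0,0,0]
After op 4 (STO M1): stack=[16] mem=[0,11,0,0]
After op 5 (push 2): stack=[16,2] mem=[0,11,0,0]
After op 6 (RCL M1): stack=[16,2,11] mem=[0,11,0,0]
After op 7 (/): stack=[16,0] mem=[0,11,0,0]
After op 8 (STO M2): stack=[16] mem=[0,11,0,0]
After op 9 (RCL M2): stack=[16,0] mem=[0,11,0,0]
After op 10 (+): stack=[16] mem=[0,11,0,0]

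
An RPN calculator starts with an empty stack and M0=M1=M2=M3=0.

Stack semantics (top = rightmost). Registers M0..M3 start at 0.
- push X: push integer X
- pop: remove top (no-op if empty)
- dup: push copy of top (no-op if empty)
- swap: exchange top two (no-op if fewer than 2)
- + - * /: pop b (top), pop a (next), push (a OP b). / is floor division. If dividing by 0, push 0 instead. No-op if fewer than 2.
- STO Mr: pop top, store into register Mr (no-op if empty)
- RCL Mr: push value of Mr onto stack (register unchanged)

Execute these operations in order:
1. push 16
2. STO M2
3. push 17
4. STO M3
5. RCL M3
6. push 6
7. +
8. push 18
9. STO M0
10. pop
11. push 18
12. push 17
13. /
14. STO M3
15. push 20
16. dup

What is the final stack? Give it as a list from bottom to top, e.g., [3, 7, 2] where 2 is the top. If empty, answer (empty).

Answer: [20, 20]

Derivation:
After op 1 (push 16): stack=[16] mem=[0,0,0,0]
After op 2 (STO M2): stack=[empty] mem=[0,0,16,0]
After op 3 (push 17): stack=[17] mem=[0,0,16,0]
After op 4 (STO M3): stack=[empty] mem=[0,0,16,17]
After op 5 (RCL M3): stack=[17] mem=[0,0,16,17]
After op 6 (push 6): stack=[17,6] mem=[0,0,16,17]
After op 7 (+): stack=[23] mem=[0,0,16,17]
After op 8 (push 18): stack=[23,18] mem=[0,0,16,17]
After op 9 (STO M0): stack=[23] mem=[18,0,16,17]
After op 10 (pop): stack=[empty] mem=[18,0,16,17]
After op 11 (push 18): stack=[18] mem=[18,0,16,17]
After op 12 (push 17): stack=[18,17] mem=[18,0,16,17]
After op 13 (/): stack=[1] mem=[18,0,16,17]
After op 14 (STO M3): stack=[empty] mem=[18,0,16,1]
After op 15 (push 20): stack=[20] mem=[18,0,16,1]
After op 16 (dup): stack=[20,20] mem=[18,0,16,1]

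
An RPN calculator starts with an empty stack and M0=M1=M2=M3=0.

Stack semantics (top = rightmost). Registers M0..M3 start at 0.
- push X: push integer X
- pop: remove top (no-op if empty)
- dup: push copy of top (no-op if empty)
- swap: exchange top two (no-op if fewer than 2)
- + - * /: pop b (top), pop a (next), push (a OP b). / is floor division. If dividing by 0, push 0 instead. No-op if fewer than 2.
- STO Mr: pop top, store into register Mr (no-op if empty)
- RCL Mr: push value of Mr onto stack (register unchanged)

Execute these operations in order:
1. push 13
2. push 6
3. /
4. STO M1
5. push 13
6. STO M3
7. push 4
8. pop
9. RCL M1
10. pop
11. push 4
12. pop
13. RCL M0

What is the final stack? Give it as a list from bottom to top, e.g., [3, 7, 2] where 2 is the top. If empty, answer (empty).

Answer: [0]

Derivation:
After op 1 (push 13): stack=[13] mem=[0,0,0,0]
After op 2 (push 6): stack=[13,6] mem=[0,0,0,0]
After op 3 (/): stack=[2] mem=[0,0,0,0]
After op 4 (STO M1): stack=[empty] mem=[0,2,0,0]
After op 5 (push 13): stack=[13] mem=[0,2,0,0]
After op 6 (STO M3): stack=[empty] mem=[0,2,0,13]
After op 7 (push 4): stack=[4] mem=[0,2,0,13]
After op 8 (pop): stack=[empty] mem=[0,2,0,13]
After op 9 (RCL M1): stack=[2] mem=[0,2,0,13]
After op 10 (pop): stack=[empty] mem=[0,2,0,13]
After op 11 (push 4): stack=[4] mem=[0,2,0,13]
After op 12 (pop): stack=[empty] mem=[0,2,0,13]
After op 13 (RCL M0): stack=[0] mem=[0,2,0,13]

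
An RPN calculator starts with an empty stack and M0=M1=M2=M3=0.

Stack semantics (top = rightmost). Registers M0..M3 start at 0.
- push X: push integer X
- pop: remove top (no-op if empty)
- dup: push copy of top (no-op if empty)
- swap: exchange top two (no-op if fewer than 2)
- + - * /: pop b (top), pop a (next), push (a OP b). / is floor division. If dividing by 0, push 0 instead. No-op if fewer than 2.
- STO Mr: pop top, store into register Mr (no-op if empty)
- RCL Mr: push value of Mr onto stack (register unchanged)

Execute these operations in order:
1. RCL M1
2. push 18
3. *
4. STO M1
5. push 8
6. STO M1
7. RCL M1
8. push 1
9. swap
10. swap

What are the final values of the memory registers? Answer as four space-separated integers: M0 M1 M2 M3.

After op 1 (RCL M1): stack=[0] mem=[0,0,0,0]
After op 2 (push 18): stack=[0,18] mem=[0,0,0,0]
After op 3 (*): stack=[0] mem=[0,0,0,0]
After op 4 (STO M1): stack=[empty] mem=[0,0,0,0]
After op 5 (push 8): stack=[8] mem=[0,0,0,0]
After op 6 (STO M1): stack=[empty] mem=[0,8,0,0]
After op 7 (RCL M1): stack=[8] mem=[0,8,0,0]
After op 8 (push 1): stack=[8,1] mem=[0,8,0,0]
After op 9 (swap): stack=[1,8] mem=[0,8,0,0]
After op 10 (swap): stack=[8,1] mem=[0,8,0,0]

Answer: 0 8 0 0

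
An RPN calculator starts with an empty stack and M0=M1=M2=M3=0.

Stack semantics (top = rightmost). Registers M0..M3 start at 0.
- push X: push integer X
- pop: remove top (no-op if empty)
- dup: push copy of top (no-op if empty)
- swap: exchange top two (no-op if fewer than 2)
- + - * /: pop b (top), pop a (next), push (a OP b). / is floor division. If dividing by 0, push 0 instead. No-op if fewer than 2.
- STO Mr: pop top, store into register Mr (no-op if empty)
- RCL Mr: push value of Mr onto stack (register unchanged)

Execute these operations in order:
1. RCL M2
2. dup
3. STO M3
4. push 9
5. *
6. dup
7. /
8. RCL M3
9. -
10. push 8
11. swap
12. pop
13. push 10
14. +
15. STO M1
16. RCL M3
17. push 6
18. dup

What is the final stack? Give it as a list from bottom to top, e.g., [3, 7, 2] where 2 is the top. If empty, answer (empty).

After op 1 (RCL M2): stack=[0] mem=[0,0,0,0]
After op 2 (dup): stack=[0,0] mem=[0,0,0,0]
After op 3 (STO M3): stack=[0] mem=[0,0,0,0]
After op 4 (push 9): stack=[0,9] mem=[0,0,0,0]
After op 5 (*): stack=[0] mem=[0,0,0,0]
After op 6 (dup): stack=[0,0] mem=[0,0,0,0]
After op 7 (/): stack=[0] mem=[0,0,0,0]
After op 8 (RCL M3): stack=[0,0] mem=[0,0,0,0]
After op 9 (-): stack=[0] mem=[0,0,0,0]
After op 10 (push 8): stack=[0,8] mem=[0,0,0,0]
After op 11 (swap): stack=[8,0] mem=[0,0,0,0]
After op 12 (pop): stack=[8] mem=[0,0,0,0]
After op 13 (push 10): stack=[8,10] mem=[0,0,0,0]
After op 14 (+): stack=[18] mem=[0,0,0,0]
After op 15 (STO M1): stack=[empty] mem=[0,18,0,0]
After op 16 (RCL M3): stack=[0] mem=[0,18,0,0]
After op 17 (push 6): stack=[0,6] mem=[0,18,0,0]
After op 18 (dup): stack=[0,6,6] mem=[0,18,0,0]

Answer: [0, 6, 6]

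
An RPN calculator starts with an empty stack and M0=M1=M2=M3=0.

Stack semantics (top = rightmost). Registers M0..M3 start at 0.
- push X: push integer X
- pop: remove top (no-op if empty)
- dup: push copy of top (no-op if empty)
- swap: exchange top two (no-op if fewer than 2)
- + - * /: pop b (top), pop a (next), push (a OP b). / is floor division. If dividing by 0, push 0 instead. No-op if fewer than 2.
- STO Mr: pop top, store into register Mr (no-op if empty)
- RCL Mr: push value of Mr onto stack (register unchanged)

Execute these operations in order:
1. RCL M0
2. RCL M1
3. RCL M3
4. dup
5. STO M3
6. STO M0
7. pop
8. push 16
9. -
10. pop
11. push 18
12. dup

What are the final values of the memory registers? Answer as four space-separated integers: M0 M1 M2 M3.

Answer: 0 0 0 0

Derivation:
After op 1 (RCL M0): stack=[0] mem=[0,0,0,0]
After op 2 (RCL M1): stack=[0,0] mem=[0,0,0,0]
After op 3 (RCL M3): stack=[0,0,0] mem=[0,0,0,0]
After op 4 (dup): stack=[0,0,0,0] mem=[0,0,0,0]
After op 5 (STO M3): stack=[0,0,0] mem=[0,0,0,0]
After op 6 (STO M0): stack=[0,0] mem=[0,0,0,0]
After op 7 (pop): stack=[0] mem=[0,0,0,0]
After op 8 (push 16): stack=[0,16] mem=[0,0,0,0]
After op 9 (-): stack=[-16] mem=[0,0,0,0]
After op 10 (pop): stack=[empty] mem=[0,0,0,0]
After op 11 (push 18): stack=[18] mem=[0,0,0,0]
After op 12 (dup): stack=[18,18] mem=[0,0,0,0]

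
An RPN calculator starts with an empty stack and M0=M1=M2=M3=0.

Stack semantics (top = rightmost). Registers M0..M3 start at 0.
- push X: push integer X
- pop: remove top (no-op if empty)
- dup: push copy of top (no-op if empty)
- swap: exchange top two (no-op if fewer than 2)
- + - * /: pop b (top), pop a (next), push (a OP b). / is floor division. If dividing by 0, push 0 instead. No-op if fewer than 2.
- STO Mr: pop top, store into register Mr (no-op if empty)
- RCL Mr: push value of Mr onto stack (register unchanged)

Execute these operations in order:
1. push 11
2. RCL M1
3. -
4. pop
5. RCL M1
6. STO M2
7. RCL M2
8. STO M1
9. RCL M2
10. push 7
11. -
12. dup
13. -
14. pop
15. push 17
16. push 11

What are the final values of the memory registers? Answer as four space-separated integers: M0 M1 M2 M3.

After op 1 (push 11): stack=[11] mem=[0,0,0,0]
After op 2 (RCL M1): stack=[11,0] mem=[0,0,0,0]
After op 3 (-): stack=[11] mem=[0,0,0,0]
After op 4 (pop): stack=[empty] mem=[0,0,0,0]
After op 5 (RCL M1): stack=[0] mem=[0,0,0,0]
After op 6 (STO M2): stack=[empty] mem=[0,0,0,0]
After op 7 (RCL M2): stack=[0] mem=[0,0,0,0]
After op 8 (STO M1): stack=[empty] mem=[0,0,0,0]
After op 9 (RCL M2): stack=[0] mem=[0,0,0,0]
After op 10 (push 7): stack=[0,7] mem=[0,0,0,0]
After op 11 (-): stack=[-7] mem=[0,0,0,0]
After op 12 (dup): stack=[-7,-7] mem=[0,0,0,0]
After op 13 (-): stack=[0] mem=[0,0,0,0]
After op 14 (pop): stack=[empty] mem=[0,0,0,0]
After op 15 (push 17): stack=[17] mem=[0,0,0,0]
After op 16 (push 11): stack=[17,11] mem=[0,0,0,0]

Answer: 0 0 0 0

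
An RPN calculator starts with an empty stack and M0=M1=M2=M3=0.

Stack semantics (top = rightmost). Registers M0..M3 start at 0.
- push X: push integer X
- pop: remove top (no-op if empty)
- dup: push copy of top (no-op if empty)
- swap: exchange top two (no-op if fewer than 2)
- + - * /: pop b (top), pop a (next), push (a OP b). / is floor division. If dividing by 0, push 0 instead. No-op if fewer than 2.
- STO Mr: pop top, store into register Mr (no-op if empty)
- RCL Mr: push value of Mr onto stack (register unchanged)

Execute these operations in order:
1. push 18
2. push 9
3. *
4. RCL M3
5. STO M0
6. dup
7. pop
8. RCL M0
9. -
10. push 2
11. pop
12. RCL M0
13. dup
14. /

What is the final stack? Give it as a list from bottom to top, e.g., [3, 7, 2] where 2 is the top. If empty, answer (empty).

Answer: [162, 0]

Derivation:
After op 1 (push 18): stack=[18] mem=[0,0,0,0]
After op 2 (push 9): stack=[18,9] mem=[0,0,0,0]
After op 3 (*): stack=[162] mem=[0,0,0,0]
After op 4 (RCL M3): stack=[162,0] mem=[0,0,0,0]
After op 5 (STO M0): stack=[162] mem=[0,0,0,0]
After op 6 (dup): stack=[162,162] mem=[0,0,0,0]
After op 7 (pop): stack=[162] mem=[0,0,0,0]
After op 8 (RCL M0): stack=[162,0] mem=[0,0,0,0]
After op 9 (-): stack=[162] mem=[0,0,0,0]
After op 10 (push 2): stack=[162,2] mem=[0,0,0,0]
After op 11 (pop): stack=[162] mem=[0,0,0,0]
After op 12 (RCL M0): stack=[162,0] mem=[0,0,0,0]
After op 13 (dup): stack=[162,0,0] mem=[0,0,0,0]
After op 14 (/): stack=[162,0] mem=[0,0,0,0]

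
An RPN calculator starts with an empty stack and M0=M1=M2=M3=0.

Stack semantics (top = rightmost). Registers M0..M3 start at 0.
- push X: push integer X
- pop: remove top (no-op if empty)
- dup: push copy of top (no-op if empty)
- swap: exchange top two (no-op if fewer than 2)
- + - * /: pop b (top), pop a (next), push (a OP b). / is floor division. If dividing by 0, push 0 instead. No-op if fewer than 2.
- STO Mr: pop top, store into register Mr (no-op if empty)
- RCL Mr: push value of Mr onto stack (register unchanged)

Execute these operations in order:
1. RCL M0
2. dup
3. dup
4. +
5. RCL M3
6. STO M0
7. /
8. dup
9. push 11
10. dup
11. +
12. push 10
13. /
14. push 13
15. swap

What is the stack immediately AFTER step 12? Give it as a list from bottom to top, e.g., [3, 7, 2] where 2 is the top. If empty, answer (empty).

After op 1 (RCL M0): stack=[0] mem=[0,0,0,0]
After op 2 (dup): stack=[0,0] mem=[0,0,0,0]
After op 3 (dup): stack=[0,0,0] mem=[0,0,0,0]
After op 4 (+): stack=[0,0] mem=[0,0,0,0]
After op 5 (RCL M3): stack=[0,0,0] mem=[0,0,0,0]
After op 6 (STO M0): stack=[0,0] mem=[0,0,0,0]
After op 7 (/): stack=[0] mem=[0,0,0,0]
After op 8 (dup): stack=[0,0] mem=[0,0,0,0]
After op 9 (push 11): stack=[0,0,11] mem=[0,0,0,0]
After op 10 (dup): stack=[0,0,11,11] mem=[0,0,0,0]
After op 11 (+): stack=[0,0,22] mem=[0,0,0,0]
After op 12 (push 10): stack=[0,0,22,10] mem=[0,0,0,0]

[0, 0, 22, 10]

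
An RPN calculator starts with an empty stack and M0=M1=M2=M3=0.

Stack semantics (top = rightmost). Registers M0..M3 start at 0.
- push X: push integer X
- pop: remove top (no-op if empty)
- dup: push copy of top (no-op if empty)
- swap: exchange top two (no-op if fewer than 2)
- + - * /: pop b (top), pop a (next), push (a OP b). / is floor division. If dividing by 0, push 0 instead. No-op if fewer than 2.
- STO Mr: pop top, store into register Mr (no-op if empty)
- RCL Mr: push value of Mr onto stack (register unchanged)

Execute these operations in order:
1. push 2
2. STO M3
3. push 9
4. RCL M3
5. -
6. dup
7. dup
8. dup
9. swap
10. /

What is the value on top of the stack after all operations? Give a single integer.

After op 1 (push 2): stack=[2] mem=[0,0,0,0]
After op 2 (STO M3): stack=[empty] mem=[0,0,0,2]
After op 3 (push 9): stack=[9] mem=[0,0,0,2]
After op 4 (RCL M3): stack=[9,2] mem=[0,0,0,2]
After op 5 (-): stack=[7] mem=[0,0,0,2]
After op 6 (dup): stack=[7,7] mem=[0,0,0,2]
After op 7 (dup): stack=[7,7,7] mem=[0,0,0,2]
After op 8 (dup): stack=[7,7,7,7] mem=[0,0,0,2]
After op 9 (swap): stack=[7,7,7,7] mem=[0,0,0,2]
After op 10 (/): stack=[7,7,1] mem=[0,0,0,2]

Answer: 1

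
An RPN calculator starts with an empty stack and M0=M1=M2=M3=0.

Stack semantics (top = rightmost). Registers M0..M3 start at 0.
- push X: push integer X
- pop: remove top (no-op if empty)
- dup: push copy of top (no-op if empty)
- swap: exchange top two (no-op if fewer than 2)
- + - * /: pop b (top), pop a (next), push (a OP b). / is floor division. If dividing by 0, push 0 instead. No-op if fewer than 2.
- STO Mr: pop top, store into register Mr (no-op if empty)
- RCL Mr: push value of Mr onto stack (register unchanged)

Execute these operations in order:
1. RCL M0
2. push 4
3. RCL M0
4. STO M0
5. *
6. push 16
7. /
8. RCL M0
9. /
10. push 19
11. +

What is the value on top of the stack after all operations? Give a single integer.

After op 1 (RCL M0): stack=[0] mem=[0,0,0,0]
After op 2 (push 4): stack=[0,4] mem=[0,0,0,0]
After op 3 (RCL M0): stack=[0,4,0] mem=[0,0,0,0]
After op 4 (STO M0): stack=[0,4] mem=[0,0,0,0]
After op 5 (*): stack=[0] mem=[0,0,0,0]
After op 6 (push 16): stack=[0,16] mem=[0,0,0,0]
After op 7 (/): stack=[0] mem=[0,0,0,0]
After op 8 (RCL M0): stack=[0,0] mem=[0,0,0,0]
After op 9 (/): stack=[0] mem=[0,0,0,0]
After op 10 (push 19): stack=[0,19] mem=[0,0,0,0]
After op 11 (+): stack=[19] mem=[0,0,0,0]

Answer: 19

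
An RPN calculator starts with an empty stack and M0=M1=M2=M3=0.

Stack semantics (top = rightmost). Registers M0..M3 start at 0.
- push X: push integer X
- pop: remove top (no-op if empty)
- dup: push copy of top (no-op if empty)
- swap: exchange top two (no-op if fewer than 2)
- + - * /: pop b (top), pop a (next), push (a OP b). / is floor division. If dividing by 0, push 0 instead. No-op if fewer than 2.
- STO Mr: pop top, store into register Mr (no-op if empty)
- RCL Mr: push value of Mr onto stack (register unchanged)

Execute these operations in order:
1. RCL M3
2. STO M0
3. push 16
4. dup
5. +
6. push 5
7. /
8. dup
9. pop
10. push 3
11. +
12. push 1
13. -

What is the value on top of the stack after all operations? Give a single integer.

After op 1 (RCL M3): stack=[0] mem=[0,0,0,0]
After op 2 (STO M0): stack=[empty] mem=[0,0,0,0]
After op 3 (push 16): stack=[16] mem=[0,0,0,0]
After op 4 (dup): stack=[16,16] mem=[0,0,0,0]
After op 5 (+): stack=[32] mem=[0,0,0,0]
After op 6 (push 5): stack=[32,5] mem=[0,0,0,0]
After op 7 (/): stack=[6] mem=[0,0,0,0]
After op 8 (dup): stack=[6,6] mem=[0,0,0,0]
After op 9 (pop): stack=[6] mem=[0,0,0,0]
After op 10 (push 3): stack=[6,3] mem=[0,0,0,0]
After op 11 (+): stack=[9] mem=[0,0,0,0]
After op 12 (push 1): stack=[9,1] mem=[0,0,0,0]
After op 13 (-): stack=[8] mem=[0,0,0,0]

Answer: 8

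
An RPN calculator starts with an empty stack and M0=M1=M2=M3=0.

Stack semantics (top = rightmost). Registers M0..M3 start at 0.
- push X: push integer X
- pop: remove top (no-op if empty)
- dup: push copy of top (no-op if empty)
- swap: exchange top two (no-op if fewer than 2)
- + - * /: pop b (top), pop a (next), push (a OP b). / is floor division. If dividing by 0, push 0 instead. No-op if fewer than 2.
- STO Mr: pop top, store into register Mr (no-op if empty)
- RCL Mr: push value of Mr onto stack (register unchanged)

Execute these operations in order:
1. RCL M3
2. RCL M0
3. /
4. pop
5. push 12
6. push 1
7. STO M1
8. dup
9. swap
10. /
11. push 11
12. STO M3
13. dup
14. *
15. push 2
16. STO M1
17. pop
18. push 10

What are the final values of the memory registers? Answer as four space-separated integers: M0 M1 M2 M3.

Answer: 0 2 0 11

Derivation:
After op 1 (RCL M3): stack=[0] mem=[0,0,0,0]
After op 2 (RCL M0): stack=[0,0] mem=[0,0,0,0]
After op 3 (/): stack=[0] mem=[0,0,0,0]
After op 4 (pop): stack=[empty] mem=[0,0,0,0]
After op 5 (push 12): stack=[12] mem=[0,0,0,0]
After op 6 (push 1): stack=[12,1] mem=[0,0,0,0]
After op 7 (STO M1): stack=[12] mem=[0,1,0,0]
After op 8 (dup): stack=[12,12] mem=[0,1,0,0]
After op 9 (swap): stack=[12,12] mem=[0,1,0,0]
After op 10 (/): stack=[1] mem=[0,1,0,0]
After op 11 (push 11): stack=[1,11] mem=[0,1,0,0]
After op 12 (STO M3): stack=[1] mem=[0,1,0,11]
After op 13 (dup): stack=[1,1] mem=[0,1,0,11]
After op 14 (*): stack=[1] mem=[0,1,0,11]
After op 15 (push 2): stack=[1,2] mem=[0,1,0,11]
After op 16 (STO M1): stack=[1] mem=[0,2,0,11]
After op 17 (pop): stack=[empty] mem=[0,2,0,11]
After op 18 (push 10): stack=[10] mem=[0,2,0,11]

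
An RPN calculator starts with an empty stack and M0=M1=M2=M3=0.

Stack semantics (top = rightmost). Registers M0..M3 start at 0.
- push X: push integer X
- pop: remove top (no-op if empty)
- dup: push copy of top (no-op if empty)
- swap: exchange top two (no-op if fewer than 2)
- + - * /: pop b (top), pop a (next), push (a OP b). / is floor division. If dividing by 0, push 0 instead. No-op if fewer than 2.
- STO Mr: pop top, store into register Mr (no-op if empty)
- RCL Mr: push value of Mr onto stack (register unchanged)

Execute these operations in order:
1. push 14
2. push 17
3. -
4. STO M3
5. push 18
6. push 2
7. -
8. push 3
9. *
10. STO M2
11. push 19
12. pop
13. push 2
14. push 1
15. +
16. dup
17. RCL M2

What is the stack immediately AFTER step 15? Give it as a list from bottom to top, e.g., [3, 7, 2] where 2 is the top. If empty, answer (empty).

After op 1 (push 14): stack=[14] mem=[0,0,0,0]
After op 2 (push 17): stack=[14,17] mem=[0,0,0,0]
After op 3 (-): stack=[-3] mem=[0,0,0,0]
After op 4 (STO M3): stack=[empty] mem=[0,0,0,-3]
After op 5 (push 18): stack=[18] mem=[0,0,0,-3]
After op 6 (push 2): stack=[18,2] mem=[0,0,0,-3]
After op 7 (-): stack=[16] mem=[0,0,0,-3]
After op 8 (push 3): stack=[16,3] mem=[0,0,0,-3]
After op 9 (*): stack=[48] mem=[0,0,0,-3]
After op 10 (STO M2): stack=[empty] mem=[0,0,48,-3]
After op 11 (push 19): stack=[19] mem=[0,0,48,-3]
After op 12 (pop): stack=[empty] mem=[0,0,48,-3]
After op 13 (push 2): stack=[2] mem=[0,0,48,-3]
After op 14 (push 1): stack=[2,1] mem=[0,0,48,-3]
After op 15 (+): stack=[3] mem=[0,0,48,-3]

[3]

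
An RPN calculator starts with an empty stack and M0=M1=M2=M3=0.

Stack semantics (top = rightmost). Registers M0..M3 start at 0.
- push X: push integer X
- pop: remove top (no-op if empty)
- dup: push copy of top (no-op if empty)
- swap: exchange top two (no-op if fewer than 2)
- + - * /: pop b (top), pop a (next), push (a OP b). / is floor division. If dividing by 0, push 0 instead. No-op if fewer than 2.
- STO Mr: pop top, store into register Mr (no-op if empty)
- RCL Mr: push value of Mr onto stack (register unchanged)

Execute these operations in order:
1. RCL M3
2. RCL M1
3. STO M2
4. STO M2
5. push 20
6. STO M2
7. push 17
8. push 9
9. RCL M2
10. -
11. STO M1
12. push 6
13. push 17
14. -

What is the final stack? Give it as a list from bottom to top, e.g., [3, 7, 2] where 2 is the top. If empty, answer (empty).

Answer: [17, -11]

Derivation:
After op 1 (RCL M3): stack=[0] mem=[0,0,0,0]
After op 2 (RCL M1): stack=[0,0] mem=[0,0,0,0]
After op 3 (STO M2): stack=[0] mem=[0,0,0,0]
After op 4 (STO M2): stack=[empty] mem=[0,0,0,0]
After op 5 (push 20): stack=[20] mem=[0,0,0,0]
After op 6 (STO M2): stack=[empty] mem=[0,0,20,0]
After op 7 (push 17): stack=[17] mem=[0,0,20,0]
After op 8 (push 9): stack=[17,9] mem=[0,0,20,0]
After op 9 (RCL M2): stack=[17,9,20] mem=[0,0,20,0]
After op 10 (-): stack=[17,-11] mem=[0,0,20,0]
After op 11 (STO M1): stack=[17] mem=[0,-11,20,0]
After op 12 (push 6): stack=[17,6] mem=[0,-11,20,0]
After op 13 (push 17): stack=[17,6,17] mem=[0,-11,20,0]
After op 14 (-): stack=[17,-11] mem=[0,-11,20,0]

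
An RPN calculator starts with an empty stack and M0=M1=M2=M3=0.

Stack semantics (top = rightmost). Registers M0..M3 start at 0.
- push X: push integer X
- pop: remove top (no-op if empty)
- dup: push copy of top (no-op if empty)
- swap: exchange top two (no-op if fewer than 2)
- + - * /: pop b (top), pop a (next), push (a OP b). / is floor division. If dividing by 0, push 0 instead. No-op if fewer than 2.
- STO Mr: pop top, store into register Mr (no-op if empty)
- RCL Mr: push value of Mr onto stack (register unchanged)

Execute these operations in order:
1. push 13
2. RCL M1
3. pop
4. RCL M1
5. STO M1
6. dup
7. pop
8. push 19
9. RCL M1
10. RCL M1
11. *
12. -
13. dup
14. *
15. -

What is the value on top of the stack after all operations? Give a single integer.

After op 1 (push 13): stack=[13] mem=[0,0,0,0]
After op 2 (RCL M1): stack=[13,0] mem=[0,0,0,0]
After op 3 (pop): stack=[13] mem=[0,0,0,0]
After op 4 (RCL M1): stack=[13,0] mem=[0,0,0,0]
After op 5 (STO M1): stack=[13] mem=[0,0,0,0]
After op 6 (dup): stack=[13,13] mem=[0,0,0,0]
After op 7 (pop): stack=[13] mem=[0,0,0,0]
After op 8 (push 19): stack=[13,19] mem=[0,0,0,0]
After op 9 (RCL M1): stack=[13,19,0] mem=[0,0,0,0]
After op 10 (RCL M1): stack=[13,19,0,0] mem=[0,0,0,0]
After op 11 (*): stack=[13,19,0] mem=[0,0,0,0]
After op 12 (-): stack=[13,19] mem=[0,0,0,0]
After op 13 (dup): stack=[13,19,19] mem=[0,0,0,0]
After op 14 (*): stack=[13,361] mem=[0,0,0,0]
After op 15 (-): stack=[-348] mem=[0,0,0,0]

Answer: -348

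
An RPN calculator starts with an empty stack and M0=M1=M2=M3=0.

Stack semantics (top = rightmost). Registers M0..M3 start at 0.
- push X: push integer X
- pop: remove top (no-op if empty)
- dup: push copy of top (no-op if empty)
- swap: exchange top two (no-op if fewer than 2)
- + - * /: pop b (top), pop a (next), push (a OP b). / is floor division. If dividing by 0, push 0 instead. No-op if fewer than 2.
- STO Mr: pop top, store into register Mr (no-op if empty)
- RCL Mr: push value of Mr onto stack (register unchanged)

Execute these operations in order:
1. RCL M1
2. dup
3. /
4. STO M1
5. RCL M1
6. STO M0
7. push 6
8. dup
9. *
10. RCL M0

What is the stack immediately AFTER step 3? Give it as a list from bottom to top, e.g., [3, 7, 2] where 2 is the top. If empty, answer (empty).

After op 1 (RCL M1): stack=[0] mem=[0,0,0,0]
After op 2 (dup): stack=[0,0] mem=[0,0,0,0]
After op 3 (/): stack=[0] mem=[0,0,0,0]

[0]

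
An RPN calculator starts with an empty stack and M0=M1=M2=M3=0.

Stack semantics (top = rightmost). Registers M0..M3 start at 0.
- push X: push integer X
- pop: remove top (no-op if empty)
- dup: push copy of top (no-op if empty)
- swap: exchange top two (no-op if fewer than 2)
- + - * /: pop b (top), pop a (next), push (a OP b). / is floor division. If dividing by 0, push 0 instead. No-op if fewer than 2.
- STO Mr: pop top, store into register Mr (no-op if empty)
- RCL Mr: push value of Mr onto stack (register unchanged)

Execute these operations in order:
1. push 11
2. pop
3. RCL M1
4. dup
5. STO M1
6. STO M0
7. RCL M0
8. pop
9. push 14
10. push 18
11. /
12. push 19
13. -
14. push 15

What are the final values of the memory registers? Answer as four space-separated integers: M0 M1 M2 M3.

Answer: 0 0 0 0

Derivation:
After op 1 (push 11): stack=[11] mem=[0,0,0,0]
After op 2 (pop): stack=[empty] mem=[0,0,0,0]
After op 3 (RCL M1): stack=[0] mem=[0,0,0,0]
After op 4 (dup): stack=[0,0] mem=[0,0,0,0]
After op 5 (STO M1): stack=[0] mem=[0,0,0,0]
After op 6 (STO M0): stack=[empty] mem=[0,0,0,0]
After op 7 (RCL M0): stack=[0] mem=[0,0,0,0]
After op 8 (pop): stack=[empty] mem=[0,0,0,0]
After op 9 (push 14): stack=[14] mem=[0,0,0,0]
After op 10 (push 18): stack=[14,18] mem=[0,0,0,0]
After op 11 (/): stack=[0] mem=[0,0,0,0]
After op 12 (push 19): stack=[0,19] mem=[0,0,0,0]
After op 13 (-): stack=[-19] mem=[0,0,0,0]
After op 14 (push 15): stack=[-19,15] mem=[0,0,0,0]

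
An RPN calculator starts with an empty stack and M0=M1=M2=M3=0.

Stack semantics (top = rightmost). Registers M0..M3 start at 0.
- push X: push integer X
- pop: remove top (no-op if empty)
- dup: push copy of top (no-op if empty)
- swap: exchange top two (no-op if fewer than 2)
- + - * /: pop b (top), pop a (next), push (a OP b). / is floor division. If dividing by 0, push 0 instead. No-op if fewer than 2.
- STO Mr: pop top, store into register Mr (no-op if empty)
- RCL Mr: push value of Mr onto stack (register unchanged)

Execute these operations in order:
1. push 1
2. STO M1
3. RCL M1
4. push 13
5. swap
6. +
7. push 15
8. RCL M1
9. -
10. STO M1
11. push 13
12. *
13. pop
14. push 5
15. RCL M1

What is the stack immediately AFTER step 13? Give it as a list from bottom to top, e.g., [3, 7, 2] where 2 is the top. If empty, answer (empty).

After op 1 (push 1): stack=[1] mem=[0,0,0,0]
After op 2 (STO M1): stack=[empty] mem=[0,1,0,0]
After op 3 (RCL M1): stack=[1] mem=[0,1,0,0]
After op 4 (push 13): stack=[1,13] mem=[0,1,0,0]
After op 5 (swap): stack=[13,1] mem=[0,1,0,0]
After op 6 (+): stack=[14] mem=[0,1,0,0]
After op 7 (push 15): stack=[14,15] mem=[0,1,0,0]
After op 8 (RCL M1): stack=[14,15,1] mem=[0,1,0,0]
After op 9 (-): stack=[14,14] mem=[0,1,0,0]
After op 10 (STO M1): stack=[14] mem=[0,14,0,0]
After op 11 (push 13): stack=[14,13] mem=[0,14,0,0]
After op 12 (*): stack=[182] mem=[0,14,0,0]
After op 13 (pop): stack=[empty] mem=[0,14,0,0]

(empty)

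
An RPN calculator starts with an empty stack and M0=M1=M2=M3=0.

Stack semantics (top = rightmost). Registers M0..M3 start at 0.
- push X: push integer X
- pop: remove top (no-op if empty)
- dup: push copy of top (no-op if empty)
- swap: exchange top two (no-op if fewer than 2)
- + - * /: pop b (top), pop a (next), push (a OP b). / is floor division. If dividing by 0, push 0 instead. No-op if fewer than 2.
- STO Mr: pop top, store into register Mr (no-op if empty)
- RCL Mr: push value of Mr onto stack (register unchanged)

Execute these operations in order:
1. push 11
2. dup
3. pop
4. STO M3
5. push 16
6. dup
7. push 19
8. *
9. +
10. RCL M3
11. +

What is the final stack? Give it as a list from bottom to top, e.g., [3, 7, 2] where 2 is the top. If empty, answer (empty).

Answer: [331]

Derivation:
After op 1 (push 11): stack=[11] mem=[0,0,0,0]
After op 2 (dup): stack=[11,11] mem=[0,0,0,0]
After op 3 (pop): stack=[11] mem=[0,0,0,0]
After op 4 (STO M3): stack=[empty] mem=[0,0,0,11]
After op 5 (push 16): stack=[16] mem=[0,0,0,11]
After op 6 (dup): stack=[16,16] mem=[0,0,0,11]
After op 7 (push 19): stack=[16,16,19] mem=[0,0,0,11]
After op 8 (*): stack=[16,304] mem=[0,0,0,11]
After op 9 (+): stack=[320] mem=[0,0,0,11]
After op 10 (RCL M3): stack=[320,11] mem=[0,0,0,11]
After op 11 (+): stack=[331] mem=[0,0,0,11]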